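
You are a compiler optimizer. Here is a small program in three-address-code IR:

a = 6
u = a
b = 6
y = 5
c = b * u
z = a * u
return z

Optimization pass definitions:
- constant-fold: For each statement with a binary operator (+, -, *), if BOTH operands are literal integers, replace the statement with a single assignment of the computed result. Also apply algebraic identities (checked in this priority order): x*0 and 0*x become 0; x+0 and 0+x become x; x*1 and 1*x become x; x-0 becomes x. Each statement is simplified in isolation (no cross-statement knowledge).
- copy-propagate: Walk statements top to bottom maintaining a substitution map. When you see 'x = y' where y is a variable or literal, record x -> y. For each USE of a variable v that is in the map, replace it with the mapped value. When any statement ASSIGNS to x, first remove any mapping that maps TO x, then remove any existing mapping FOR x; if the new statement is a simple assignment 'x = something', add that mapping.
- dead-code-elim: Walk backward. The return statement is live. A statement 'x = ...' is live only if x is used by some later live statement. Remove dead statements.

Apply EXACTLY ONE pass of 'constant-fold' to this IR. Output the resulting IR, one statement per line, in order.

Applying constant-fold statement-by-statement:
  [1] a = 6  (unchanged)
  [2] u = a  (unchanged)
  [3] b = 6  (unchanged)
  [4] y = 5  (unchanged)
  [5] c = b * u  (unchanged)
  [6] z = a * u  (unchanged)
  [7] return z  (unchanged)
Result (7 stmts):
  a = 6
  u = a
  b = 6
  y = 5
  c = b * u
  z = a * u
  return z

Answer: a = 6
u = a
b = 6
y = 5
c = b * u
z = a * u
return z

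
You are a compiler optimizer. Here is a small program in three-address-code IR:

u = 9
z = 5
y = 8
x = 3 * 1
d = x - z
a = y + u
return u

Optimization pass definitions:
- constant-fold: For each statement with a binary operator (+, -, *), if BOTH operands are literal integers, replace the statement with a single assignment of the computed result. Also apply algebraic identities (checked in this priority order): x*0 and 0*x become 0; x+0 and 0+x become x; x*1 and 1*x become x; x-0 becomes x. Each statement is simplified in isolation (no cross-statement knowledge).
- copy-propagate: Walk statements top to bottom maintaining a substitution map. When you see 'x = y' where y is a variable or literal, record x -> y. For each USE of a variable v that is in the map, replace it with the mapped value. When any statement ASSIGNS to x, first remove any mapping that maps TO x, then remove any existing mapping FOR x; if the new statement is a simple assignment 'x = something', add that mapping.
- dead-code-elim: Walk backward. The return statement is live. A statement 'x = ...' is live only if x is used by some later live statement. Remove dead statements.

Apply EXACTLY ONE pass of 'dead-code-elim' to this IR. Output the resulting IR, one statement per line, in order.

Applying dead-code-elim statement-by-statement:
  [7] return u  -> KEEP (return); live=['u']
  [6] a = y + u  -> DEAD (a not live)
  [5] d = x - z  -> DEAD (d not live)
  [4] x = 3 * 1  -> DEAD (x not live)
  [3] y = 8  -> DEAD (y not live)
  [2] z = 5  -> DEAD (z not live)
  [1] u = 9  -> KEEP; live=[]
Result (2 stmts):
  u = 9
  return u

Answer: u = 9
return u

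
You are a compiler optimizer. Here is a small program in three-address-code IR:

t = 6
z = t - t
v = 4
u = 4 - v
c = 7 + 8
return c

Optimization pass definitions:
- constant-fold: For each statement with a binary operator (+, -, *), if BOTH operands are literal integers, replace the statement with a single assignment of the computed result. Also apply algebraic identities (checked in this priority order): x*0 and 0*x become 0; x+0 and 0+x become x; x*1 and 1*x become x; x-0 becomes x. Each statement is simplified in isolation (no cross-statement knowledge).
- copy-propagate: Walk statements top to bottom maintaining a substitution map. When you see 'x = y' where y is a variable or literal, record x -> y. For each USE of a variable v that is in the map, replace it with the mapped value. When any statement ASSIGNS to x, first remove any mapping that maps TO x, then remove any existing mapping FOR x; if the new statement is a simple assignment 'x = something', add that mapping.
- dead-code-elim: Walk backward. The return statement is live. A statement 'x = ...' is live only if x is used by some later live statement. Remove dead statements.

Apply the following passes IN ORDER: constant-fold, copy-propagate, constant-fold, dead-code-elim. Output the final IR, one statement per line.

Initial IR:
  t = 6
  z = t - t
  v = 4
  u = 4 - v
  c = 7 + 8
  return c
After constant-fold (6 stmts):
  t = 6
  z = t - t
  v = 4
  u = 4 - v
  c = 15
  return c
After copy-propagate (6 stmts):
  t = 6
  z = 6 - 6
  v = 4
  u = 4 - 4
  c = 15
  return 15
After constant-fold (6 stmts):
  t = 6
  z = 0
  v = 4
  u = 0
  c = 15
  return 15
After dead-code-elim (1 stmts):
  return 15

Answer: return 15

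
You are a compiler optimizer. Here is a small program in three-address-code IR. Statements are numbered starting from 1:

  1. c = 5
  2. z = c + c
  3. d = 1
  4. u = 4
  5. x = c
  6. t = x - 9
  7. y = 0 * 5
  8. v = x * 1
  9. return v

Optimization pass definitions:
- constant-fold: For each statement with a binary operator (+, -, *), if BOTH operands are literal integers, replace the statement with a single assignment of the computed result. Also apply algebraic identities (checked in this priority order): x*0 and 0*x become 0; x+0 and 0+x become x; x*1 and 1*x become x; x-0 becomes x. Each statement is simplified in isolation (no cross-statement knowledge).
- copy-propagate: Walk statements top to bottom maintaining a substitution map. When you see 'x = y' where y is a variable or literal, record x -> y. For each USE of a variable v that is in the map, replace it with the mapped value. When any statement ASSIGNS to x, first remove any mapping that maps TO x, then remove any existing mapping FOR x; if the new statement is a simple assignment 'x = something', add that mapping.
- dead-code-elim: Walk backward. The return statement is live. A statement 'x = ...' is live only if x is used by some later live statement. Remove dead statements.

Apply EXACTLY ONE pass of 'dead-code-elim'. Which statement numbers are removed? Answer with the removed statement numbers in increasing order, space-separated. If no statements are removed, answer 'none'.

Answer: 2 3 4 6 7

Derivation:
Backward liveness scan:
Stmt 1 'c = 5': KEEP (c is live); live-in = []
Stmt 2 'z = c + c': DEAD (z not in live set ['c'])
Stmt 3 'd = 1': DEAD (d not in live set ['c'])
Stmt 4 'u = 4': DEAD (u not in live set ['c'])
Stmt 5 'x = c': KEEP (x is live); live-in = ['c']
Stmt 6 't = x - 9': DEAD (t not in live set ['x'])
Stmt 7 'y = 0 * 5': DEAD (y not in live set ['x'])
Stmt 8 'v = x * 1': KEEP (v is live); live-in = ['x']
Stmt 9 'return v': KEEP (return); live-in = ['v']
Removed statement numbers: [2, 3, 4, 6, 7]
Surviving IR:
  c = 5
  x = c
  v = x * 1
  return v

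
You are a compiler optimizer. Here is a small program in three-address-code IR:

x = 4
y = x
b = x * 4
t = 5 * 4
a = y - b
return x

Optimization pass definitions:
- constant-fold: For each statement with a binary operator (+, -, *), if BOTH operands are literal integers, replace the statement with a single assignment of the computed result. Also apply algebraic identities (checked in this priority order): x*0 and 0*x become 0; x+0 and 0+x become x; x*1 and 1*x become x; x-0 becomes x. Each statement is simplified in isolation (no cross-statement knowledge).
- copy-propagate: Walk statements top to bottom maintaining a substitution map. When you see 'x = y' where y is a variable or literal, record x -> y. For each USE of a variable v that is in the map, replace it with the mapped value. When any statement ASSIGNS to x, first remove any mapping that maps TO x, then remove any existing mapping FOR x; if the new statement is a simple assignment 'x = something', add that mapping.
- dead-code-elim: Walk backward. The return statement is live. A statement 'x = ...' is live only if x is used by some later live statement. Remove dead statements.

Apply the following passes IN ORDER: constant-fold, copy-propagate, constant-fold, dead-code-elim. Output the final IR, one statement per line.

Initial IR:
  x = 4
  y = x
  b = x * 4
  t = 5 * 4
  a = y - b
  return x
After constant-fold (6 stmts):
  x = 4
  y = x
  b = x * 4
  t = 20
  a = y - b
  return x
After copy-propagate (6 stmts):
  x = 4
  y = 4
  b = 4 * 4
  t = 20
  a = 4 - b
  return 4
After constant-fold (6 stmts):
  x = 4
  y = 4
  b = 16
  t = 20
  a = 4 - b
  return 4
After dead-code-elim (1 stmts):
  return 4

Answer: return 4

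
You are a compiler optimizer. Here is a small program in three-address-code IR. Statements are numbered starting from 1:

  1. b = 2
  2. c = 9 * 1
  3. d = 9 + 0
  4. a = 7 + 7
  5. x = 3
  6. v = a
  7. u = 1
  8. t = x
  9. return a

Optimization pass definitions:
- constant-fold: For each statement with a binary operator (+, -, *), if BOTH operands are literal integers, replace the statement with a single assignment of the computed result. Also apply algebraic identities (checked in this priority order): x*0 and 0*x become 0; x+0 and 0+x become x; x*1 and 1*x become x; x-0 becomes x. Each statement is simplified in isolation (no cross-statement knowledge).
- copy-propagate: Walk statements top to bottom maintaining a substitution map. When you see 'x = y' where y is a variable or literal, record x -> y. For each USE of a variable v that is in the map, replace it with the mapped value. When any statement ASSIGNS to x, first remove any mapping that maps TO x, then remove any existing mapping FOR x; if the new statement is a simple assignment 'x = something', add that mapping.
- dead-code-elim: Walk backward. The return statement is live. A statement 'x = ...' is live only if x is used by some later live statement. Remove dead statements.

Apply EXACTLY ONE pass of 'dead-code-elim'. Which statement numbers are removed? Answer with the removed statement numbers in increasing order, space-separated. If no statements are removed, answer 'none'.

Backward liveness scan:
Stmt 1 'b = 2': DEAD (b not in live set [])
Stmt 2 'c = 9 * 1': DEAD (c not in live set [])
Stmt 3 'd = 9 + 0': DEAD (d not in live set [])
Stmt 4 'a = 7 + 7': KEEP (a is live); live-in = []
Stmt 5 'x = 3': DEAD (x not in live set ['a'])
Stmt 6 'v = a': DEAD (v not in live set ['a'])
Stmt 7 'u = 1': DEAD (u not in live set ['a'])
Stmt 8 't = x': DEAD (t not in live set ['a'])
Stmt 9 'return a': KEEP (return); live-in = ['a']
Removed statement numbers: [1, 2, 3, 5, 6, 7, 8]
Surviving IR:
  a = 7 + 7
  return a

Answer: 1 2 3 5 6 7 8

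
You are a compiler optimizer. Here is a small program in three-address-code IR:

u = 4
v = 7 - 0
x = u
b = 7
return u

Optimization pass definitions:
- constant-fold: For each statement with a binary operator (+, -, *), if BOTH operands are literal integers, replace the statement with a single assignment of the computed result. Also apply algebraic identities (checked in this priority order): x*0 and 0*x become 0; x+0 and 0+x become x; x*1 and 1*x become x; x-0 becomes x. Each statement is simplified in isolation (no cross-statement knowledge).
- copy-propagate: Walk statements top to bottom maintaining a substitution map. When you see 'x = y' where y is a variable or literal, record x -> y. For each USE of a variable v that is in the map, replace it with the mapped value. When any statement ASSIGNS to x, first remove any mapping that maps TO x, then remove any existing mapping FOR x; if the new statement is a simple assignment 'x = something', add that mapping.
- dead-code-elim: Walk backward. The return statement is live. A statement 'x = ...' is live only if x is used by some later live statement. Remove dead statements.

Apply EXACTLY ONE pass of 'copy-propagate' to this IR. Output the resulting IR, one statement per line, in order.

Applying copy-propagate statement-by-statement:
  [1] u = 4  (unchanged)
  [2] v = 7 - 0  (unchanged)
  [3] x = u  -> x = 4
  [4] b = 7  (unchanged)
  [5] return u  -> return 4
Result (5 stmts):
  u = 4
  v = 7 - 0
  x = 4
  b = 7
  return 4

Answer: u = 4
v = 7 - 0
x = 4
b = 7
return 4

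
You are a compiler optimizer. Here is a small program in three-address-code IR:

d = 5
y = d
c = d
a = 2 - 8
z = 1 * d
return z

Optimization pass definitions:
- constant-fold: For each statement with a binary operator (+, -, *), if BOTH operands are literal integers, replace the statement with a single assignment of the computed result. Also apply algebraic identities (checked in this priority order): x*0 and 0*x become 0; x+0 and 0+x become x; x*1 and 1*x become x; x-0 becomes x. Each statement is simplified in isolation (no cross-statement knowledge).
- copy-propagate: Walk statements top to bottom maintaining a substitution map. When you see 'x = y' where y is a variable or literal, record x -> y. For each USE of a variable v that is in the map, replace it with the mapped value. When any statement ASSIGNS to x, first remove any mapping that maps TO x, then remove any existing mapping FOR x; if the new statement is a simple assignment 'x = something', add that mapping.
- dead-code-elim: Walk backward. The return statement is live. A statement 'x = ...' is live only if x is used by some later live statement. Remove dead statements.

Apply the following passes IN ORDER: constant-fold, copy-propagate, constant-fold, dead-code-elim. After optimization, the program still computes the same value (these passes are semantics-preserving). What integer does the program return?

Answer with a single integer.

Answer: 5

Derivation:
Initial IR:
  d = 5
  y = d
  c = d
  a = 2 - 8
  z = 1 * d
  return z
After constant-fold (6 stmts):
  d = 5
  y = d
  c = d
  a = -6
  z = d
  return z
After copy-propagate (6 stmts):
  d = 5
  y = 5
  c = 5
  a = -6
  z = 5
  return 5
After constant-fold (6 stmts):
  d = 5
  y = 5
  c = 5
  a = -6
  z = 5
  return 5
After dead-code-elim (1 stmts):
  return 5
Evaluate:
  d = 5  =>  d = 5
  y = d  =>  y = 5
  c = d  =>  c = 5
  a = 2 - 8  =>  a = -6
  z = 1 * d  =>  z = 5
  return z = 5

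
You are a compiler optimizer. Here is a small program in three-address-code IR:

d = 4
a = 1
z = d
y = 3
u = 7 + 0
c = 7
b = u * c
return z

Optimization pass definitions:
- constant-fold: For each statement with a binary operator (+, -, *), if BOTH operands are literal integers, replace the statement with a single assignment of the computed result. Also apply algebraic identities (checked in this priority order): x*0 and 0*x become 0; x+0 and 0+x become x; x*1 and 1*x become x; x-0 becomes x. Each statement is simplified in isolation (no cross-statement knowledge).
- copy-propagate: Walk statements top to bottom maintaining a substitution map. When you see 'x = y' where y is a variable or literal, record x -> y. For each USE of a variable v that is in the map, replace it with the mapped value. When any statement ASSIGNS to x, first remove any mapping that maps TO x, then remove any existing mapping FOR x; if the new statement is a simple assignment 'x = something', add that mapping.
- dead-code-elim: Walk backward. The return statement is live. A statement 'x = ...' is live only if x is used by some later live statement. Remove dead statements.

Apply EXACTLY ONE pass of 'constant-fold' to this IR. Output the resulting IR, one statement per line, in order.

Applying constant-fold statement-by-statement:
  [1] d = 4  (unchanged)
  [2] a = 1  (unchanged)
  [3] z = d  (unchanged)
  [4] y = 3  (unchanged)
  [5] u = 7 + 0  -> u = 7
  [6] c = 7  (unchanged)
  [7] b = u * c  (unchanged)
  [8] return z  (unchanged)
Result (8 stmts):
  d = 4
  a = 1
  z = d
  y = 3
  u = 7
  c = 7
  b = u * c
  return z

Answer: d = 4
a = 1
z = d
y = 3
u = 7
c = 7
b = u * c
return z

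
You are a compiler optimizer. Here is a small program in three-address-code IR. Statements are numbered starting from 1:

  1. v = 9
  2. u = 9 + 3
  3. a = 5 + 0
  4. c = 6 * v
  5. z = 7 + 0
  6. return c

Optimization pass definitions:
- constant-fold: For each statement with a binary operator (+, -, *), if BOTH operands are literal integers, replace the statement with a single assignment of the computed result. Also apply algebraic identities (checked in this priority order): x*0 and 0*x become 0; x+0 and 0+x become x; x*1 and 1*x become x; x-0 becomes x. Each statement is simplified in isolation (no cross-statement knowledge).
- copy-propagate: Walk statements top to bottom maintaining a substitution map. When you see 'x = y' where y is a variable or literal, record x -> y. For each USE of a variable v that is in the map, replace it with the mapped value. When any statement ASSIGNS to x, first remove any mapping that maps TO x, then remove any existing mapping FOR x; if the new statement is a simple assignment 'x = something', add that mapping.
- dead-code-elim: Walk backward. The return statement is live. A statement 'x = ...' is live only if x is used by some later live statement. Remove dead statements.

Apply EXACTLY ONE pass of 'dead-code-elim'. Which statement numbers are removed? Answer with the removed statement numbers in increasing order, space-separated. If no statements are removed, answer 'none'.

Backward liveness scan:
Stmt 1 'v = 9': KEEP (v is live); live-in = []
Stmt 2 'u = 9 + 3': DEAD (u not in live set ['v'])
Stmt 3 'a = 5 + 0': DEAD (a not in live set ['v'])
Stmt 4 'c = 6 * v': KEEP (c is live); live-in = ['v']
Stmt 5 'z = 7 + 0': DEAD (z not in live set ['c'])
Stmt 6 'return c': KEEP (return); live-in = ['c']
Removed statement numbers: [2, 3, 5]
Surviving IR:
  v = 9
  c = 6 * v
  return c

Answer: 2 3 5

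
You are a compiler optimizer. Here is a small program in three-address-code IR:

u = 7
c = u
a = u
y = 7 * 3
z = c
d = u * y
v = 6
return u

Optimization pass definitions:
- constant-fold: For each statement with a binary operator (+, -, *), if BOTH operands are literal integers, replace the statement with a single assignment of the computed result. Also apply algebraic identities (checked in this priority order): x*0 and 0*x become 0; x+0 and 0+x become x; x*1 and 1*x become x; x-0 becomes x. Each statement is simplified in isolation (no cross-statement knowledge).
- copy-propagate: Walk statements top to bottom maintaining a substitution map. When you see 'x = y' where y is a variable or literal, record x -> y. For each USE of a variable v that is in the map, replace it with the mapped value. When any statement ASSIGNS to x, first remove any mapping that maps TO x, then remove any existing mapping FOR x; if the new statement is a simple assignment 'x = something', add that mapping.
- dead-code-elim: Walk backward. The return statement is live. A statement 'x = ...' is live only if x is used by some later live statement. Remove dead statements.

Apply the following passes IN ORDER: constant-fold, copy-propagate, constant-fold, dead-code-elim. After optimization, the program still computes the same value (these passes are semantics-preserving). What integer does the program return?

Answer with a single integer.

Answer: 7

Derivation:
Initial IR:
  u = 7
  c = u
  a = u
  y = 7 * 3
  z = c
  d = u * y
  v = 6
  return u
After constant-fold (8 stmts):
  u = 7
  c = u
  a = u
  y = 21
  z = c
  d = u * y
  v = 6
  return u
After copy-propagate (8 stmts):
  u = 7
  c = 7
  a = 7
  y = 21
  z = 7
  d = 7 * 21
  v = 6
  return 7
After constant-fold (8 stmts):
  u = 7
  c = 7
  a = 7
  y = 21
  z = 7
  d = 147
  v = 6
  return 7
After dead-code-elim (1 stmts):
  return 7
Evaluate:
  u = 7  =>  u = 7
  c = u  =>  c = 7
  a = u  =>  a = 7
  y = 7 * 3  =>  y = 21
  z = c  =>  z = 7
  d = u * y  =>  d = 147
  v = 6  =>  v = 6
  return u = 7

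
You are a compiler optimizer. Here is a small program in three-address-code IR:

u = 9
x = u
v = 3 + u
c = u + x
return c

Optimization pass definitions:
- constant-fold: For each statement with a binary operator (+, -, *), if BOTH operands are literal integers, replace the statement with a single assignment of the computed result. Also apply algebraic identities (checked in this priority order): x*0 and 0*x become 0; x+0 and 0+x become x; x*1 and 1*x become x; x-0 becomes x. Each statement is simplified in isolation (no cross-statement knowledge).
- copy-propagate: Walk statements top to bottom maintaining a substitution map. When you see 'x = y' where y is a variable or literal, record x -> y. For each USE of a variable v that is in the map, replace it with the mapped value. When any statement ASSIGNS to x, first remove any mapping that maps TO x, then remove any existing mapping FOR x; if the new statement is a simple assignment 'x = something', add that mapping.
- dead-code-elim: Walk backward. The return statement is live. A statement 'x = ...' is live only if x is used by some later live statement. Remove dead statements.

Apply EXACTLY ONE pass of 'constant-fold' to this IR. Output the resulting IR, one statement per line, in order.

Answer: u = 9
x = u
v = 3 + u
c = u + x
return c

Derivation:
Applying constant-fold statement-by-statement:
  [1] u = 9  (unchanged)
  [2] x = u  (unchanged)
  [3] v = 3 + u  (unchanged)
  [4] c = u + x  (unchanged)
  [5] return c  (unchanged)
Result (5 stmts):
  u = 9
  x = u
  v = 3 + u
  c = u + x
  return c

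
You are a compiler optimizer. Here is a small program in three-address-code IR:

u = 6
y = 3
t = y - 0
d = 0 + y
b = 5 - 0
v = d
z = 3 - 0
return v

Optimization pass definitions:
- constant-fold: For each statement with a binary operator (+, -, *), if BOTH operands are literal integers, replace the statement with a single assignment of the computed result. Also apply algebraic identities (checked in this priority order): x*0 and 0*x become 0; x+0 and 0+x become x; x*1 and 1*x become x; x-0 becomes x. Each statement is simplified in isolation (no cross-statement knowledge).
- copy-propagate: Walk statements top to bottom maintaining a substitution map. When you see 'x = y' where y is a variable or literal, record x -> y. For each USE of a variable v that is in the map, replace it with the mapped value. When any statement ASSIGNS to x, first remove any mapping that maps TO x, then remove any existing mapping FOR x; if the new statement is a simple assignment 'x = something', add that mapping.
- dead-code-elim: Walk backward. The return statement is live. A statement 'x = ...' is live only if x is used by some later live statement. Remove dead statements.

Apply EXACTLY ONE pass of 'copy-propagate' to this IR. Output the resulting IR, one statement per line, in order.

Applying copy-propagate statement-by-statement:
  [1] u = 6  (unchanged)
  [2] y = 3  (unchanged)
  [3] t = y - 0  -> t = 3 - 0
  [4] d = 0 + y  -> d = 0 + 3
  [5] b = 5 - 0  (unchanged)
  [6] v = d  (unchanged)
  [7] z = 3 - 0  (unchanged)
  [8] return v  -> return d
Result (8 stmts):
  u = 6
  y = 3
  t = 3 - 0
  d = 0 + 3
  b = 5 - 0
  v = d
  z = 3 - 0
  return d

Answer: u = 6
y = 3
t = 3 - 0
d = 0 + 3
b = 5 - 0
v = d
z = 3 - 0
return d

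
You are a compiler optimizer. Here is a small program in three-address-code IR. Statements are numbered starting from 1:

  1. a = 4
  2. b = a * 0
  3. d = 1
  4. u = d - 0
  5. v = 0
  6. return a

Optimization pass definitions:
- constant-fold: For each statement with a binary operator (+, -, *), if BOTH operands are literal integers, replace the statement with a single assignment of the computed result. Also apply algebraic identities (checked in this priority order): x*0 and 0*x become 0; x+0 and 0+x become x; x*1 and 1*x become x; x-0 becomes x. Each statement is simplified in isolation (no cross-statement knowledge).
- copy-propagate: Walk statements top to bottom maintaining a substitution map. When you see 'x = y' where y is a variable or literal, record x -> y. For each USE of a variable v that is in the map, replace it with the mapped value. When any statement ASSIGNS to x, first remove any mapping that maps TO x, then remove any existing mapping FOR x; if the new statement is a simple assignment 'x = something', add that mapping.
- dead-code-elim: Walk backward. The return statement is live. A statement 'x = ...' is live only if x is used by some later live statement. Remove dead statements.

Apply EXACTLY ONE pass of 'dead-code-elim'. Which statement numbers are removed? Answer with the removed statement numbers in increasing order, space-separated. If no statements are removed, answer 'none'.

Answer: 2 3 4 5

Derivation:
Backward liveness scan:
Stmt 1 'a = 4': KEEP (a is live); live-in = []
Stmt 2 'b = a * 0': DEAD (b not in live set ['a'])
Stmt 3 'd = 1': DEAD (d not in live set ['a'])
Stmt 4 'u = d - 0': DEAD (u not in live set ['a'])
Stmt 5 'v = 0': DEAD (v not in live set ['a'])
Stmt 6 'return a': KEEP (return); live-in = ['a']
Removed statement numbers: [2, 3, 4, 5]
Surviving IR:
  a = 4
  return a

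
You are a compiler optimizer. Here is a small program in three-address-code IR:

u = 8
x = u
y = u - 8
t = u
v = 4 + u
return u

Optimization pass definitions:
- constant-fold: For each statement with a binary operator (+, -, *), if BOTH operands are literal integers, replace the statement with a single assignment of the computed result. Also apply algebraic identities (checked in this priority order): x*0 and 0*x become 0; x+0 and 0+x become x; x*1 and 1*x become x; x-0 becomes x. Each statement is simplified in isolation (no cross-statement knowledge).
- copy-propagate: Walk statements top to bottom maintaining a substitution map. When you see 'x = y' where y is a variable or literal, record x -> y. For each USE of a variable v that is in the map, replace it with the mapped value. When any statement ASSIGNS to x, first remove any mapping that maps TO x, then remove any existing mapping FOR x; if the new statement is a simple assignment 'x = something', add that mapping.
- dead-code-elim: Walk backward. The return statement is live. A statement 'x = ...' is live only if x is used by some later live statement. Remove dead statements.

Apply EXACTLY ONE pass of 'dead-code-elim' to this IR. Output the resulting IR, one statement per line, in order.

Answer: u = 8
return u

Derivation:
Applying dead-code-elim statement-by-statement:
  [6] return u  -> KEEP (return); live=['u']
  [5] v = 4 + u  -> DEAD (v not live)
  [4] t = u  -> DEAD (t not live)
  [3] y = u - 8  -> DEAD (y not live)
  [2] x = u  -> DEAD (x not live)
  [1] u = 8  -> KEEP; live=[]
Result (2 stmts):
  u = 8
  return u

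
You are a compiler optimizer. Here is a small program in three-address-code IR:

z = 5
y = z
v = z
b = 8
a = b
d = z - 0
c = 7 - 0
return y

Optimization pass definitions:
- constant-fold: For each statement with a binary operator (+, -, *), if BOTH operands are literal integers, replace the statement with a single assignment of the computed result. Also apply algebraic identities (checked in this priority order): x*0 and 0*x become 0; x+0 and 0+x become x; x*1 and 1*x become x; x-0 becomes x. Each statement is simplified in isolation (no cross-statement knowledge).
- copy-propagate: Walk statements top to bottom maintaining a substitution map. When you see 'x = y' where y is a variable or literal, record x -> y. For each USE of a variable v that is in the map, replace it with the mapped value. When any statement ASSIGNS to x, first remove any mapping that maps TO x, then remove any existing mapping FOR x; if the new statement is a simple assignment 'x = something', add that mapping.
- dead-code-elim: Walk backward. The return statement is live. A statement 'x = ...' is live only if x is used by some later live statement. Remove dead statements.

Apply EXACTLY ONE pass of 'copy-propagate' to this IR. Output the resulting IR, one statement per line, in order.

Answer: z = 5
y = 5
v = 5
b = 8
a = 8
d = 5 - 0
c = 7 - 0
return 5

Derivation:
Applying copy-propagate statement-by-statement:
  [1] z = 5  (unchanged)
  [2] y = z  -> y = 5
  [3] v = z  -> v = 5
  [4] b = 8  (unchanged)
  [5] a = b  -> a = 8
  [6] d = z - 0  -> d = 5 - 0
  [7] c = 7 - 0  (unchanged)
  [8] return y  -> return 5
Result (8 stmts):
  z = 5
  y = 5
  v = 5
  b = 8
  a = 8
  d = 5 - 0
  c = 7 - 0
  return 5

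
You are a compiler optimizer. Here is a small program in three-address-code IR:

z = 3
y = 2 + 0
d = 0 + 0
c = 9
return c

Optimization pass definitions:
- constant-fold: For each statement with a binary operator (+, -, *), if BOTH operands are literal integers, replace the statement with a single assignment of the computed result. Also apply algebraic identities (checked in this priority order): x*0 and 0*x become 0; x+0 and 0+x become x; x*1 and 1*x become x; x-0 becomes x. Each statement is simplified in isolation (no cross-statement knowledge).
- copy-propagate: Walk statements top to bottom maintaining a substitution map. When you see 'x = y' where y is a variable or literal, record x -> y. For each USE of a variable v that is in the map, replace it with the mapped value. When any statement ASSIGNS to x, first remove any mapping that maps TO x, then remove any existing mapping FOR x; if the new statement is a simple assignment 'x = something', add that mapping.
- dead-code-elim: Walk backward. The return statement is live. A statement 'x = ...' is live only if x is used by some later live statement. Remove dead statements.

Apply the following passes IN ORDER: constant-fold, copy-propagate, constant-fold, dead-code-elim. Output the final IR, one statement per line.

Answer: return 9

Derivation:
Initial IR:
  z = 3
  y = 2 + 0
  d = 0 + 0
  c = 9
  return c
After constant-fold (5 stmts):
  z = 3
  y = 2
  d = 0
  c = 9
  return c
After copy-propagate (5 stmts):
  z = 3
  y = 2
  d = 0
  c = 9
  return 9
After constant-fold (5 stmts):
  z = 3
  y = 2
  d = 0
  c = 9
  return 9
After dead-code-elim (1 stmts):
  return 9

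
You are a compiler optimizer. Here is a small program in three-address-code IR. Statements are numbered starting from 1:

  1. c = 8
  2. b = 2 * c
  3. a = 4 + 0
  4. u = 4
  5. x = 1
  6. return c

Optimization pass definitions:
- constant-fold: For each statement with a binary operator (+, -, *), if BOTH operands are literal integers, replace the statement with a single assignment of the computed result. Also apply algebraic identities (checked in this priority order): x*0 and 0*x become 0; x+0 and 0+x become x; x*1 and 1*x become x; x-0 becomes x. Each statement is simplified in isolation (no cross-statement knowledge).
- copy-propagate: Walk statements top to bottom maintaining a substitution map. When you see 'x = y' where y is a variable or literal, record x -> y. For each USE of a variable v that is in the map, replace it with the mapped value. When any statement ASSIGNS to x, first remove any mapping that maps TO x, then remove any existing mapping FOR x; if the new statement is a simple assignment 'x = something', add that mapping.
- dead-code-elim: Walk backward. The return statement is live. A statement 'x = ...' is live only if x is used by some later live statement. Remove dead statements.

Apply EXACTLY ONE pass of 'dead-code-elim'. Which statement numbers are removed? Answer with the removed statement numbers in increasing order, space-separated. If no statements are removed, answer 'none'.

Backward liveness scan:
Stmt 1 'c = 8': KEEP (c is live); live-in = []
Stmt 2 'b = 2 * c': DEAD (b not in live set ['c'])
Stmt 3 'a = 4 + 0': DEAD (a not in live set ['c'])
Stmt 4 'u = 4': DEAD (u not in live set ['c'])
Stmt 5 'x = 1': DEAD (x not in live set ['c'])
Stmt 6 'return c': KEEP (return); live-in = ['c']
Removed statement numbers: [2, 3, 4, 5]
Surviving IR:
  c = 8
  return c

Answer: 2 3 4 5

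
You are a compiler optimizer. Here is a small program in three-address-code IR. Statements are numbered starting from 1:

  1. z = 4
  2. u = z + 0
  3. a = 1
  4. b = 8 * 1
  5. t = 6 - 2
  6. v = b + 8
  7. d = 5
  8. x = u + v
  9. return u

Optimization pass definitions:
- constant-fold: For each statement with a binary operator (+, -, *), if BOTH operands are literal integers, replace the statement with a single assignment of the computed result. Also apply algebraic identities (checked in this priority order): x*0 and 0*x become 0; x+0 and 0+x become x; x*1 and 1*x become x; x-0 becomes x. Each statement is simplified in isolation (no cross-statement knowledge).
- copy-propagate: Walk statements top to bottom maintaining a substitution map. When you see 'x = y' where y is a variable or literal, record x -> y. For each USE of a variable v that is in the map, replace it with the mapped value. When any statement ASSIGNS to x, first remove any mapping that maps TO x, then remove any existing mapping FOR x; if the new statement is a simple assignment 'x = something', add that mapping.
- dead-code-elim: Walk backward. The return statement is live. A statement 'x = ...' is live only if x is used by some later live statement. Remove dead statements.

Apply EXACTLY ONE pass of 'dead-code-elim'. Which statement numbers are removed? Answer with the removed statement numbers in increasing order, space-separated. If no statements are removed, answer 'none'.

Answer: 3 4 5 6 7 8

Derivation:
Backward liveness scan:
Stmt 1 'z = 4': KEEP (z is live); live-in = []
Stmt 2 'u = z + 0': KEEP (u is live); live-in = ['z']
Stmt 3 'a = 1': DEAD (a not in live set ['u'])
Stmt 4 'b = 8 * 1': DEAD (b not in live set ['u'])
Stmt 5 't = 6 - 2': DEAD (t not in live set ['u'])
Stmt 6 'v = b + 8': DEAD (v not in live set ['u'])
Stmt 7 'd = 5': DEAD (d not in live set ['u'])
Stmt 8 'x = u + v': DEAD (x not in live set ['u'])
Stmt 9 'return u': KEEP (return); live-in = ['u']
Removed statement numbers: [3, 4, 5, 6, 7, 8]
Surviving IR:
  z = 4
  u = z + 0
  return u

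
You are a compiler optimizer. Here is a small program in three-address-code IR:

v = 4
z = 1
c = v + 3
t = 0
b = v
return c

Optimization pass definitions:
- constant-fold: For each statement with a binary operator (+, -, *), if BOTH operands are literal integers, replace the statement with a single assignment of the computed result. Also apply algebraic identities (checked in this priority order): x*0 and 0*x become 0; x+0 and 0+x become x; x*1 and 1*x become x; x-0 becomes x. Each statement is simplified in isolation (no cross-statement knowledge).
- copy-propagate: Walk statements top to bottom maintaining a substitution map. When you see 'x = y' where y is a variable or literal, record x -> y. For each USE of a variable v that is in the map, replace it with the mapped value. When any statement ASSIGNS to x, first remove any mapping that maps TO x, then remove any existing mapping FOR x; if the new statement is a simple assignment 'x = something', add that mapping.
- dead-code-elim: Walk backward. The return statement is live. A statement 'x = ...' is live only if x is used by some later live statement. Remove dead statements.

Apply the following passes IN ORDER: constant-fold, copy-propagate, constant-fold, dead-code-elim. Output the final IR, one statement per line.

Initial IR:
  v = 4
  z = 1
  c = v + 3
  t = 0
  b = v
  return c
After constant-fold (6 stmts):
  v = 4
  z = 1
  c = v + 3
  t = 0
  b = v
  return c
After copy-propagate (6 stmts):
  v = 4
  z = 1
  c = 4 + 3
  t = 0
  b = 4
  return c
After constant-fold (6 stmts):
  v = 4
  z = 1
  c = 7
  t = 0
  b = 4
  return c
After dead-code-elim (2 stmts):
  c = 7
  return c

Answer: c = 7
return c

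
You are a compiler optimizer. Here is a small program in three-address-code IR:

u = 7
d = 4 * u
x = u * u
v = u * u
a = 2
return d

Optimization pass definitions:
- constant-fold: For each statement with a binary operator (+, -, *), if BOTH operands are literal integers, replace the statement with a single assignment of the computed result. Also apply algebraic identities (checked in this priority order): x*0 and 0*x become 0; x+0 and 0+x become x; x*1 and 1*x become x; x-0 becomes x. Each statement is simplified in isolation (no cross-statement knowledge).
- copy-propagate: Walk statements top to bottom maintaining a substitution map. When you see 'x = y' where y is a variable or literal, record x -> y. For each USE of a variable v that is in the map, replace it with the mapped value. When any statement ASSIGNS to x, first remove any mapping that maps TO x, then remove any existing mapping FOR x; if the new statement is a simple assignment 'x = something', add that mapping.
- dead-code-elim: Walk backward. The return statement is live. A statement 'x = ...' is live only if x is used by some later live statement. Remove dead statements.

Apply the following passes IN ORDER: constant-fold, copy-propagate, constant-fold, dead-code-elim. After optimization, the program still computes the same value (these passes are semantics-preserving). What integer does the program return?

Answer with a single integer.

Initial IR:
  u = 7
  d = 4 * u
  x = u * u
  v = u * u
  a = 2
  return d
After constant-fold (6 stmts):
  u = 7
  d = 4 * u
  x = u * u
  v = u * u
  a = 2
  return d
After copy-propagate (6 stmts):
  u = 7
  d = 4 * 7
  x = 7 * 7
  v = 7 * 7
  a = 2
  return d
After constant-fold (6 stmts):
  u = 7
  d = 28
  x = 49
  v = 49
  a = 2
  return d
After dead-code-elim (2 stmts):
  d = 28
  return d
Evaluate:
  u = 7  =>  u = 7
  d = 4 * u  =>  d = 28
  x = u * u  =>  x = 49
  v = u * u  =>  v = 49
  a = 2  =>  a = 2
  return d = 28

Answer: 28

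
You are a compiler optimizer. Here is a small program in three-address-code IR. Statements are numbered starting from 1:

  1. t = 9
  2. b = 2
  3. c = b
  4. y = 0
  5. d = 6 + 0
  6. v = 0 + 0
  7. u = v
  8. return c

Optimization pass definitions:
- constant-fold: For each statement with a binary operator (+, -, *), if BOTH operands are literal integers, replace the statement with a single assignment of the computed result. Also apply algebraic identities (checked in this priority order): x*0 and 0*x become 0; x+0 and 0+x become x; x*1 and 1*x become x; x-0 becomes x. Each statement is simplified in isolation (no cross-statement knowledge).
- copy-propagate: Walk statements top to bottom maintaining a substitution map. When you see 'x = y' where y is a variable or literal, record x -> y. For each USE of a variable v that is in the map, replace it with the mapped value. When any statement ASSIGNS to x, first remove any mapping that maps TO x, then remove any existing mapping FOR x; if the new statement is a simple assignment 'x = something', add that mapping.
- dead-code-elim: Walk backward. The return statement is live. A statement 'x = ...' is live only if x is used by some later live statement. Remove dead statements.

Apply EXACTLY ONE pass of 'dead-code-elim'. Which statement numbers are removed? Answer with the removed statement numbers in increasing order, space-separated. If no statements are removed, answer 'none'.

Answer: 1 4 5 6 7

Derivation:
Backward liveness scan:
Stmt 1 't = 9': DEAD (t not in live set [])
Stmt 2 'b = 2': KEEP (b is live); live-in = []
Stmt 3 'c = b': KEEP (c is live); live-in = ['b']
Stmt 4 'y = 0': DEAD (y not in live set ['c'])
Stmt 5 'd = 6 + 0': DEAD (d not in live set ['c'])
Stmt 6 'v = 0 + 0': DEAD (v not in live set ['c'])
Stmt 7 'u = v': DEAD (u not in live set ['c'])
Stmt 8 'return c': KEEP (return); live-in = ['c']
Removed statement numbers: [1, 4, 5, 6, 7]
Surviving IR:
  b = 2
  c = b
  return c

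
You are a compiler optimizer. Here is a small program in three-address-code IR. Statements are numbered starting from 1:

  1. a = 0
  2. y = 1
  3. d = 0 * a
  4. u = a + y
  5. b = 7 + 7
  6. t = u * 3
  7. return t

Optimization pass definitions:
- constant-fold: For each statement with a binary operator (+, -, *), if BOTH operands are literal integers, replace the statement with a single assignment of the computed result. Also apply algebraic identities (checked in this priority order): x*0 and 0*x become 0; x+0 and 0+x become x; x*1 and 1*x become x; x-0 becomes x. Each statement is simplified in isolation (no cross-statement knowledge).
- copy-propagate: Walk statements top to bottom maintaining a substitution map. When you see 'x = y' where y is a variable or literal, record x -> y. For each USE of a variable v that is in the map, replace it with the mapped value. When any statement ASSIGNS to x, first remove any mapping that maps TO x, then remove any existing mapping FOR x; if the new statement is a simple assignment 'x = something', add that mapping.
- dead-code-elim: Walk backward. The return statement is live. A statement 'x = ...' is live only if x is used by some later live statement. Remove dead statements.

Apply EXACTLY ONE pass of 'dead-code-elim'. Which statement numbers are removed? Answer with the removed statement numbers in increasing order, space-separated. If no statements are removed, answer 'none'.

Backward liveness scan:
Stmt 1 'a = 0': KEEP (a is live); live-in = []
Stmt 2 'y = 1': KEEP (y is live); live-in = ['a']
Stmt 3 'd = 0 * a': DEAD (d not in live set ['a', 'y'])
Stmt 4 'u = a + y': KEEP (u is live); live-in = ['a', 'y']
Stmt 5 'b = 7 + 7': DEAD (b not in live set ['u'])
Stmt 6 't = u * 3': KEEP (t is live); live-in = ['u']
Stmt 7 'return t': KEEP (return); live-in = ['t']
Removed statement numbers: [3, 5]
Surviving IR:
  a = 0
  y = 1
  u = a + y
  t = u * 3
  return t

Answer: 3 5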